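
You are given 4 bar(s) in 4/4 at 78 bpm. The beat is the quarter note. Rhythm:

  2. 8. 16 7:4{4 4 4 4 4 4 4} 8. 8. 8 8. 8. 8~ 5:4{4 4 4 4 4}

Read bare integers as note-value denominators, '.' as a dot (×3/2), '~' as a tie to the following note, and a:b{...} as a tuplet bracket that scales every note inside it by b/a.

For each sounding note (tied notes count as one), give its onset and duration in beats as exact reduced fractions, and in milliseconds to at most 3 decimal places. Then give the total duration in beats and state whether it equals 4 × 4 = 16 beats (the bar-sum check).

1) 0.0ms=0b +2307.692ms=3b
2) 2307.692ms=3b +576.923ms=3/4b
3) 2884.615ms=15/4b +192.308ms=1/4b
4) 3076.923ms=4b +439.56ms=4/7b
5) 3516.484ms=32/7b +439.56ms=4/7b
6) 3956.044ms=36/7b +439.56ms=4/7b
7) 4395.604ms=40/7b +439.56ms=4/7b
8) 4835.165ms=44/7b +439.56ms=4/7b
9) 5274.725ms=48/7b +439.56ms=4/7b
10) 5714.286ms=52/7b +439.56ms=4/7b
11) 6153.846ms=8b +576.923ms=3/4b
12) 6730.769ms=35/4b +576.923ms=3/4b
13) 7307.692ms=19/2b +384.615ms=1/2b
14) 7692.308ms=10b +576.923ms=3/4b
15) 8269.231ms=43/4b +576.923ms=3/4b
16) 8846.154ms=23/2b +1000.0ms=13/10b
17) 9846.154ms=64/5b +615.385ms=4/5b
18) 10461.538ms=68/5b +615.385ms=4/5b
19) 11076.923ms=72/5b +615.385ms=4/5b
20) 11692.308ms=76/5b +615.385ms=4/5b
Σ=16b of 16 (78bpm 4/4) — PASS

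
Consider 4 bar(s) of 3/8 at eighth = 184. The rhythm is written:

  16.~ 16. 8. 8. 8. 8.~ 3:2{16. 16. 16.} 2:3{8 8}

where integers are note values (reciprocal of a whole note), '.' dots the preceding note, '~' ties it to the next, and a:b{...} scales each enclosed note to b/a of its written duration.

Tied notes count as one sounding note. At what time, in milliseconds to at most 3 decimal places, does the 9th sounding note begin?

1. 0.0ms @ 0 + 489.13ms (3/2)
2. 489.13ms @ 3/2 + 489.13ms (3/2)
3. 978.261ms @ 3 + 489.13ms (3/2)
4. 1467.391ms @ 9/2 + 489.13ms (3/2)
5. 1956.522ms @ 6 + 652.174ms (2)
6. 2608.696ms @ 8 + 163.043ms (1/2)
7. 2771.739ms @ 17/2 + 163.043ms (1/2)
8. 2934.783ms @ 9 + 489.13ms (3/2)
9. 3423.913ms @ 21/2 + 489.13ms (3/2)

note 9 onset = 21/2b = 3423.913ms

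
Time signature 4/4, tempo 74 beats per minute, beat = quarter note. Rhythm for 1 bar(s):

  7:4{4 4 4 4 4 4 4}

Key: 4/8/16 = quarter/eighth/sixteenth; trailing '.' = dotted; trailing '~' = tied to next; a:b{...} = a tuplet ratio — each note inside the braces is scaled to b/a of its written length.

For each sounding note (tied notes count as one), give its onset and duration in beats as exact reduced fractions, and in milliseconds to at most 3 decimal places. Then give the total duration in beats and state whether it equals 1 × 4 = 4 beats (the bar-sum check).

1) 0.0ms=0b +463.32ms=4/7b
2) 463.32ms=4/7b +463.32ms=4/7b
3) 926.641ms=8/7b +463.32ms=4/7b
4) 1389.961ms=12/7b +463.32ms=4/7b
5) 1853.282ms=16/7b +463.32ms=4/7b
6) 2316.602ms=20/7b +463.32ms=4/7b
7) 2779.923ms=24/7b +463.32ms=4/7b
Σ=4b of 4 (74bpm 4/4) — PASS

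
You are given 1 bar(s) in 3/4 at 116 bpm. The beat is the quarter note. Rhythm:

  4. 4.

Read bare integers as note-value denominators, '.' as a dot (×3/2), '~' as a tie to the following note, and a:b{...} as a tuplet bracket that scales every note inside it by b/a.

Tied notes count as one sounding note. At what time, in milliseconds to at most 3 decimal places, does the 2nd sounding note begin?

note 2 onset = 3/2b = 775.862ms

1. 0.0ms @ 0 + 775.862ms (3/2)
2. 775.862ms @ 3/2 + 775.862ms (3/2)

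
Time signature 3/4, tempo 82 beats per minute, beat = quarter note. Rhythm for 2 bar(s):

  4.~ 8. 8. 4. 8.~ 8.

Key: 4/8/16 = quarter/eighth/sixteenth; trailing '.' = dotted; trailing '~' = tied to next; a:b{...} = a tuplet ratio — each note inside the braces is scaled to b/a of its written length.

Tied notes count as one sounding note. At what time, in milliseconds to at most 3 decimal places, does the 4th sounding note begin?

note 4 onset = 9/2b = 3292.683ms

1. 0.0ms @ 0 + 1646.341ms (9/4)
2. 1646.341ms @ 9/4 + 548.78ms (3/4)
3. 2195.122ms @ 3 + 1097.561ms (3/2)
4. 3292.683ms @ 9/2 + 1097.561ms (3/2)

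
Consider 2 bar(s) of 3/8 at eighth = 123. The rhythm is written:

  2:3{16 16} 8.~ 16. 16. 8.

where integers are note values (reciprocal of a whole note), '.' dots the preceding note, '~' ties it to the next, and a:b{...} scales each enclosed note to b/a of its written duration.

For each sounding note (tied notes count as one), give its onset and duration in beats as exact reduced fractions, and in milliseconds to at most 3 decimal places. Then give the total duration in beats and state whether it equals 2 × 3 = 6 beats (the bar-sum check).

1) 0.0ms=0b +365.854ms=3/4b
2) 365.854ms=3/4b +365.854ms=3/4b
3) 731.707ms=3/2b +1097.561ms=9/4b
4) 1829.268ms=15/4b +365.854ms=3/4b
5) 2195.122ms=9/2b +731.707ms=3/2b
Σ=6b of 6 (123bpm 3/8) — PASS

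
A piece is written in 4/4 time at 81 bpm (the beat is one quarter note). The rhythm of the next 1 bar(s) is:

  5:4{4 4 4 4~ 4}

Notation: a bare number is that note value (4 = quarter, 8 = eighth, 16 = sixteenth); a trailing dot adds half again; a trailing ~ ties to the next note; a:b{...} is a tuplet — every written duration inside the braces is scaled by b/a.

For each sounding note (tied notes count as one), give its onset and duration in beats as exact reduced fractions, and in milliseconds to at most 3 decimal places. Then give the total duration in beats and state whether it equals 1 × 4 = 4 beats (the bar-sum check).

1) 0.0ms=0b +592.593ms=4/5b
2) 592.593ms=4/5b +592.593ms=4/5b
3) 1185.185ms=8/5b +592.593ms=4/5b
4) 1777.778ms=12/5b +1185.185ms=8/5b
Σ=4b of 4 (81bpm 4/4) — PASS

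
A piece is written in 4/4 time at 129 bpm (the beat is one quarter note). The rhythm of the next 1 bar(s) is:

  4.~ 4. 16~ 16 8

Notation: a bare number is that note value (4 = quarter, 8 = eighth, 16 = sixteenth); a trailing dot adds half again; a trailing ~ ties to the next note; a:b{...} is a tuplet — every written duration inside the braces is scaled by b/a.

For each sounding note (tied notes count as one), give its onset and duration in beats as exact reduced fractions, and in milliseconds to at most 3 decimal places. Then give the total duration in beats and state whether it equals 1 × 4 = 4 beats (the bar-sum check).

1) 0.0ms=0b +1395.349ms=3b
2) 1395.349ms=3b +232.558ms=1/2b
3) 1627.907ms=7/2b +232.558ms=1/2b
Σ=4b of 4 (129bpm 4/4) — PASS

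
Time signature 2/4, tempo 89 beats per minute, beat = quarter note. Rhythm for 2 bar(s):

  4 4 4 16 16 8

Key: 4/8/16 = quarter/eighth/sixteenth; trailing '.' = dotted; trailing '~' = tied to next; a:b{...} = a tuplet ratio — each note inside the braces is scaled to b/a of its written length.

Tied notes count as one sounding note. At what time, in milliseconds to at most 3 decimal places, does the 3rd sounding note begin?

1. 0.0ms @ 0 + 674.157ms (1)
2. 674.157ms @ 1 + 674.157ms (1)
3. 1348.315ms @ 2 + 674.157ms (1)
4. 2022.472ms @ 3 + 168.539ms (1/4)
5. 2191.011ms @ 13/4 + 168.539ms (1/4)
6. 2359.551ms @ 7/2 + 337.079ms (1/2)

note 3 onset = 2b = 1348.315ms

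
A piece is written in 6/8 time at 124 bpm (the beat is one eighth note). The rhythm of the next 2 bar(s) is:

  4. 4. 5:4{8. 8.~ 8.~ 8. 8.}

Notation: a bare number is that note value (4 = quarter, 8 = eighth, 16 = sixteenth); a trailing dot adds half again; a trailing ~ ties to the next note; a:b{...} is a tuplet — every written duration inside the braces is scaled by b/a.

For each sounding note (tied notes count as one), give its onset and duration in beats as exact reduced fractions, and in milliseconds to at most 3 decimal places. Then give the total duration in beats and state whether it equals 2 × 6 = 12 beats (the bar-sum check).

1) 0.0ms=0b +1451.613ms=3b
2) 1451.613ms=3b +1451.613ms=3b
3) 2903.226ms=6b +580.645ms=6/5b
4) 3483.871ms=36/5b +1741.935ms=18/5b
5) 5225.806ms=54/5b +580.645ms=6/5b
Σ=12b of 12 (124bpm 6/8) — PASS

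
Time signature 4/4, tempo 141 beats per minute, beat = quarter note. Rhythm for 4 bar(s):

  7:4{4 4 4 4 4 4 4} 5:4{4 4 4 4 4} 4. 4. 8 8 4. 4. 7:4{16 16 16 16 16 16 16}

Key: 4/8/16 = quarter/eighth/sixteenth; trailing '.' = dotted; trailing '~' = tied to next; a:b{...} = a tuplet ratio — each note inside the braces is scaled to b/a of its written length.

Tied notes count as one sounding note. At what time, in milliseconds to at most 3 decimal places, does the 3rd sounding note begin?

1. 0.0ms @ 0 + 243.161ms (4/7)
2. 243.161ms @ 4/7 + 243.161ms (4/7)
3. 486.322ms @ 8/7 + 243.161ms (4/7)
4. 729.483ms @ 12/7 + 243.161ms (4/7)
5. 972.644ms @ 16/7 + 243.161ms (4/7)
6. 1215.805ms @ 20/7 + 243.161ms (4/7)
7. 1458.967ms @ 24/7 + 243.161ms (4/7)
8. 1702.128ms @ 4 + 340.426ms (4/5)
9. 2042.553ms @ 24/5 + 340.426ms (4/5)
10. 2382.979ms @ 28/5 + 340.426ms (4/5)
11. 2723.404ms @ 32/5 + 340.426ms (4/5)
12. 3063.83ms @ 36/5 + 340.426ms (4/5)
13. 3404.255ms @ 8 + 638.298ms (3/2)
14. 4042.553ms @ 19/2 + 638.298ms (3/2)
15. 4680.851ms @ 11 + 212.766ms (1/2)
16. 4893.617ms @ 23/2 + 212.766ms (1/2)
17. 5106.383ms @ 12 + 638.298ms (3/2)
18. 5744.681ms @ 27/2 + 638.298ms (3/2)
19. 6382.979ms @ 15 + 60.79ms (1/7)
20. 6443.769ms @ 106/7 + 60.79ms (1/7)
21. 6504.559ms @ 107/7 + 60.79ms (1/7)
22. 6565.35ms @ 108/7 + 60.79ms (1/7)
23. 6626.14ms @ 109/7 + 60.79ms (1/7)
24. 6686.93ms @ 110/7 + 60.79ms (1/7)
25. 6747.72ms @ 111/7 + 60.79ms (1/7)

note 3 onset = 8/7b = 486.322ms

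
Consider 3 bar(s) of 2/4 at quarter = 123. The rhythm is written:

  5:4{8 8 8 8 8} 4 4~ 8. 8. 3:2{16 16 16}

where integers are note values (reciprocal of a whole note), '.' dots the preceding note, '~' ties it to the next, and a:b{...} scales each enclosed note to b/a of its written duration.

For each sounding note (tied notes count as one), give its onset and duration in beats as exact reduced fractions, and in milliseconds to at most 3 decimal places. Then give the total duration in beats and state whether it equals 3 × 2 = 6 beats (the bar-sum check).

1) 0.0ms=0b +195.122ms=2/5b
2) 195.122ms=2/5b +195.122ms=2/5b
3) 390.244ms=4/5b +195.122ms=2/5b
4) 585.366ms=6/5b +195.122ms=2/5b
5) 780.488ms=8/5b +195.122ms=2/5b
6) 975.61ms=2b +487.805ms=1b
7) 1463.415ms=3b +853.659ms=7/4b
8) 2317.073ms=19/4b +365.854ms=3/4b
9) 2682.927ms=11/2b +81.301ms=1/6b
10) 2764.228ms=17/3b +81.301ms=1/6b
11) 2845.528ms=35/6b +81.301ms=1/6b
Σ=6b of 6 (123bpm 2/4) — PASS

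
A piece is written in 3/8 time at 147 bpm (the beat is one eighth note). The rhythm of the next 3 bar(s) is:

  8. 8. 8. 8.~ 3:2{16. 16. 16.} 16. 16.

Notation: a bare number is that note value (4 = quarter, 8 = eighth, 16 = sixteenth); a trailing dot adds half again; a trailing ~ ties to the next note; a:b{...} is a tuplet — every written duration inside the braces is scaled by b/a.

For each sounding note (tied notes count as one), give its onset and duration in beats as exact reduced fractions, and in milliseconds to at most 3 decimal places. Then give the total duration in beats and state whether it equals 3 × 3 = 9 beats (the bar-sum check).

1) 0.0ms=0b +612.245ms=3/2b
2) 612.245ms=3/2b +612.245ms=3/2b
3) 1224.49ms=3b +612.245ms=3/2b
4) 1836.735ms=9/2b +816.327ms=2b
5) 2653.061ms=13/2b +204.082ms=1/2b
6) 2857.143ms=7b +204.082ms=1/2b
7) 3061.224ms=15/2b +306.122ms=3/4b
8) 3367.347ms=33/4b +306.122ms=3/4b
Σ=9b of 9 (147bpm 3/8) — PASS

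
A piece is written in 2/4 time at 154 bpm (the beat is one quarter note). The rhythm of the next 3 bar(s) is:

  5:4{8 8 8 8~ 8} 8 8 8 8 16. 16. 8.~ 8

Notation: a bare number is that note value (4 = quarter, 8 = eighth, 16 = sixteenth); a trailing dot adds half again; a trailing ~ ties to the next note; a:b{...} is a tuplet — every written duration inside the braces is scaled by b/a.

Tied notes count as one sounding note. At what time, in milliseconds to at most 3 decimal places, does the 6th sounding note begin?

1. 0.0ms @ 0 + 155.844ms (2/5)
2. 155.844ms @ 2/5 + 155.844ms (2/5)
3. 311.688ms @ 4/5 + 155.844ms (2/5)
4. 467.532ms @ 6/5 + 311.688ms (4/5)
5. 779.221ms @ 2 + 194.805ms (1/2)
6. 974.026ms @ 5/2 + 194.805ms (1/2)
7. 1168.831ms @ 3 + 194.805ms (1/2)
8. 1363.636ms @ 7/2 + 194.805ms (1/2)
9. 1558.442ms @ 4 + 146.104ms (3/8)
10. 1704.545ms @ 35/8 + 146.104ms (3/8)
11. 1850.649ms @ 19/4 + 487.013ms (5/4)

note 6 onset = 5/2b = 974.026ms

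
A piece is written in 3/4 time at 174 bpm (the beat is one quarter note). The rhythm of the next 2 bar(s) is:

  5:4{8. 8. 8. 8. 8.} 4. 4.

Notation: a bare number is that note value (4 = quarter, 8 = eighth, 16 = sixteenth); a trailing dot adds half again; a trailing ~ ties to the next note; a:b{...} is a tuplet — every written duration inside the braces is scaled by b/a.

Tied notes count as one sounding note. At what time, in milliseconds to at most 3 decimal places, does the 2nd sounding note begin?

1. 0.0ms @ 0 + 206.897ms (3/5)
2. 206.897ms @ 3/5 + 206.897ms (3/5)
3. 413.793ms @ 6/5 + 206.897ms (3/5)
4. 620.69ms @ 9/5 + 206.897ms (3/5)
5. 827.586ms @ 12/5 + 206.897ms (3/5)
6. 1034.483ms @ 3 + 517.241ms (3/2)
7. 1551.724ms @ 9/2 + 517.241ms (3/2)

note 2 onset = 3/5b = 206.897ms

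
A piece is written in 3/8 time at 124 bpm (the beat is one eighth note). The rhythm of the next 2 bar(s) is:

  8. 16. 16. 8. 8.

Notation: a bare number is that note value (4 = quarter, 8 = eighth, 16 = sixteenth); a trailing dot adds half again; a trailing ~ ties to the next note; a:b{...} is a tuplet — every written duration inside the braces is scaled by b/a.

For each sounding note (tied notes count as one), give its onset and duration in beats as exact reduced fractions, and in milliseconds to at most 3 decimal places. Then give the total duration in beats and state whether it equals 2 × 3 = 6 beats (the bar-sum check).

1) 0.0ms=0b +725.806ms=3/2b
2) 725.806ms=3/2b +362.903ms=3/4b
3) 1088.71ms=9/4b +362.903ms=3/4b
4) 1451.613ms=3b +725.806ms=3/2b
5) 2177.419ms=9/2b +725.806ms=3/2b
Σ=6b of 6 (124bpm 3/8) — PASS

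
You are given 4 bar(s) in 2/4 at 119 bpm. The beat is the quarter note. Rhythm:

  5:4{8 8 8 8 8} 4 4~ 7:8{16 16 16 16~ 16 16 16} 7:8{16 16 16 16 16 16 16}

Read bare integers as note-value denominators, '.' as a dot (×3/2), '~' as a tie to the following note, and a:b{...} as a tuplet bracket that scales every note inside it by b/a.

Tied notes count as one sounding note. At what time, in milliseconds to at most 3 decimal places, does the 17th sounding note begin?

note 17 onset = 50/7b = 3601.441ms

1. 0.0ms @ 0 + 201.681ms (2/5)
2. 201.681ms @ 2/5 + 201.681ms (2/5)
3. 403.361ms @ 4/5 + 201.681ms (2/5)
4. 605.042ms @ 6/5 + 201.681ms (2/5)
5. 806.723ms @ 8/5 + 201.681ms (2/5)
6. 1008.403ms @ 2 + 504.202ms (1)
7. 1512.605ms @ 3 + 648.259ms (9/7)
8. 2160.864ms @ 30/7 + 144.058ms (2/7)
9. 2304.922ms @ 32/7 + 144.058ms (2/7)
10. 2448.98ms @ 34/7 + 288.115ms (4/7)
11. 2737.095ms @ 38/7 + 144.058ms (2/7)
12. 2881.152ms @ 40/7 + 144.058ms (2/7)
13. 3025.21ms @ 6 + 144.058ms (2/7)
14. 3169.268ms @ 44/7 + 144.058ms (2/7)
15. 3313.325ms @ 46/7 + 144.058ms (2/7)
16. 3457.383ms @ 48/7 + 144.058ms (2/7)
17. 3601.441ms @ 50/7 + 144.058ms (2/7)
18. 3745.498ms @ 52/7 + 144.058ms (2/7)
19. 3889.556ms @ 54/7 + 144.058ms (2/7)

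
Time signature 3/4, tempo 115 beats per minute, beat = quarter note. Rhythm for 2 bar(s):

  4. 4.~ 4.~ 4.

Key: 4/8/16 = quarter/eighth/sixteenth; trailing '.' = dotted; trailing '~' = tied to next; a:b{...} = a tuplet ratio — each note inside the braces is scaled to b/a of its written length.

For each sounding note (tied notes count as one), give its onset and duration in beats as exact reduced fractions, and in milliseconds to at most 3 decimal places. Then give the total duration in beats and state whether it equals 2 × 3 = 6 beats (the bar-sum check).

1) 0.0ms=0b +782.609ms=3/2b
2) 782.609ms=3/2b +2347.826ms=9/2b
Σ=6b of 6 (115bpm 3/4) — PASS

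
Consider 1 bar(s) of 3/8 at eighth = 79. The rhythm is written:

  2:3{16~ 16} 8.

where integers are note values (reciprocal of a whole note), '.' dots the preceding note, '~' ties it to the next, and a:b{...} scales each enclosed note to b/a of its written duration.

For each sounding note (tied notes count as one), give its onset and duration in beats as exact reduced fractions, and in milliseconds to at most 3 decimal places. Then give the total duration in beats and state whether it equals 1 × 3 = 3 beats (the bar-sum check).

1) 0.0ms=0b +1139.241ms=3/2b
2) 1139.241ms=3/2b +1139.241ms=3/2b
Σ=3b of 3 (79bpm 3/8) — PASS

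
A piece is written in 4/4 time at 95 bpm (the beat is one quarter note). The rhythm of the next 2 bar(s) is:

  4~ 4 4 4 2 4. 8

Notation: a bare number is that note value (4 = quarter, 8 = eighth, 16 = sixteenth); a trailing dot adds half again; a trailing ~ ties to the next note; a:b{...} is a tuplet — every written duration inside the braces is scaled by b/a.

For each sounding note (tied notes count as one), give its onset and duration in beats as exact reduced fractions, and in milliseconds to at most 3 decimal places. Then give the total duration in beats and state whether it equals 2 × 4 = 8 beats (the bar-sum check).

1) 0.0ms=0b +1263.158ms=2b
2) 1263.158ms=2b +631.579ms=1b
3) 1894.737ms=3b +631.579ms=1b
4) 2526.316ms=4b +1263.158ms=2b
5) 3789.474ms=6b +947.368ms=3/2b
6) 4736.842ms=15/2b +315.789ms=1/2b
Σ=8b of 8 (95bpm 4/4) — PASS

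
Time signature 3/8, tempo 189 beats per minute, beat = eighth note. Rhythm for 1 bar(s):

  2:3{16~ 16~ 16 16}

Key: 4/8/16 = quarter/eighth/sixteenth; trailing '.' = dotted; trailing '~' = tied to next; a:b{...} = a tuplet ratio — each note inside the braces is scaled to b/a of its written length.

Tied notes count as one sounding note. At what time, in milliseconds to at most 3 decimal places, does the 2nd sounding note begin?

1. 0.0ms @ 0 + 714.286ms (9/4)
2. 714.286ms @ 9/4 + 238.095ms (3/4)

note 2 onset = 9/4b = 714.286ms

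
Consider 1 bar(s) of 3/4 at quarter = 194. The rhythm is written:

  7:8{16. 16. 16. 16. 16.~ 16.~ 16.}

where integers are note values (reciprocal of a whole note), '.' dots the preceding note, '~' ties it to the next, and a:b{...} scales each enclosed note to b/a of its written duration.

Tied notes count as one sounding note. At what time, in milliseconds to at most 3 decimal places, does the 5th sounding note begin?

note 5 onset = 12/7b = 530.191ms

1. 0.0ms @ 0 + 132.548ms (3/7)
2. 132.548ms @ 3/7 + 132.548ms (3/7)
3. 265.096ms @ 6/7 + 132.548ms (3/7)
4. 397.644ms @ 9/7 + 132.548ms (3/7)
5. 530.191ms @ 12/7 + 397.644ms (9/7)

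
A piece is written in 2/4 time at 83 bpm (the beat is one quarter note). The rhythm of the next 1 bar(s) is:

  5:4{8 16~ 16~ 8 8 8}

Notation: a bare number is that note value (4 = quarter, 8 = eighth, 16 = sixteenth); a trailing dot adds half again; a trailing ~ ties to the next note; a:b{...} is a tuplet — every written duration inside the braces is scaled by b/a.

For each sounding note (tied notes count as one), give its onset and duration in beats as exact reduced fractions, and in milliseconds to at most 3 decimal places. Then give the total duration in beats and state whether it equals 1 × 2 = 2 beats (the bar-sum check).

1) 0.0ms=0b +289.157ms=2/5b
2) 289.157ms=2/5b +578.313ms=4/5b
3) 867.47ms=6/5b +289.157ms=2/5b
4) 1156.627ms=8/5b +289.157ms=2/5b
Σ=2b of 2 (83bpm 2/4) — PASS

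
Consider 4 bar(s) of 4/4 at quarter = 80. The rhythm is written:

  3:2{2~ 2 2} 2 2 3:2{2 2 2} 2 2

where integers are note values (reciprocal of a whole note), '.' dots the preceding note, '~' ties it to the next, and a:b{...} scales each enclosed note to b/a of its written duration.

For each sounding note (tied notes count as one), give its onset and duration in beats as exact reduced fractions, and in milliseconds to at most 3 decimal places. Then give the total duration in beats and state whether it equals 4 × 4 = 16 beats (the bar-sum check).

1) 0.0ms=0b +2000.0ms=8/3b
2) 2000.0ms=8/3b +1000.0ms=4/3b
3) 3000.0ms=4b +1500.0ms=2b
4) 4500.0ms=6b +1500.0ms=2b
5) 6000.0ms=8b +1000.0ms=4/3b
6) 7000.0ms=28/3b +1000.0ms=4/3b
7) 8000.0ms=32/3b +1000.0ms=4/3b
8) 9000.0ms=12b +1500.0ms=2b
9) 10500.0ms=14b +1500.0ms=2b
Σ=16b of 16 (80bpm 4/4) — PASS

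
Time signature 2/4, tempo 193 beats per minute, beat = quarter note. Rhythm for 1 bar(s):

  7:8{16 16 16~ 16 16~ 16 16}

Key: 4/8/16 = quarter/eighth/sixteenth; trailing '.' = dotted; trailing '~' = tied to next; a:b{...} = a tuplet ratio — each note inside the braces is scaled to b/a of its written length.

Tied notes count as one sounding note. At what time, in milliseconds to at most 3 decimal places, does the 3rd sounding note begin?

note 3 onset = 4/7b = 177.646ms

1. 0.0ms @ 0 + 88.823ms (2/7)
2. 88.823ms @ 2/7 + 88.823ms (2/7)
3. 177.646ms @ 4/7 + 177.646ms (4/7)
4. 355.292ms @ 8/7 + 177.646ms (4/7)
5. 532.939ms @ 12/7 + 88.823ms (2/7)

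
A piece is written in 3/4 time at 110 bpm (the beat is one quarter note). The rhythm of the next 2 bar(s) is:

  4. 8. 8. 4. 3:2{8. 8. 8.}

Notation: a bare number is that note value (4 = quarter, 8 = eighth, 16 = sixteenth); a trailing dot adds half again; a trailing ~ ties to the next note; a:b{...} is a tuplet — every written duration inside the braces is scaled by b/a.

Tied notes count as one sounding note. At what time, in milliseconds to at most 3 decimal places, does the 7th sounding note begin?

note 7 onset = 11/2b = 3000.0ms

1. 0.0ms @ 0 + 818.182ms (3/2)
2. 818.182ms @ 3/2 + 409.091ms (3/4)
3. 1227.273ms @ 9/4 + 409.091ms (3/4)
4. 1636.364ms @ 3 + 818.182ms (3/2)
5. 2454.545ms @ 9/2 + 272.727ms (1/2)
6. 2727.273ms @ 5 + 272.727ms (1/2)
7. 3000.0ms @ 11/2 + 272.727ms (1/2)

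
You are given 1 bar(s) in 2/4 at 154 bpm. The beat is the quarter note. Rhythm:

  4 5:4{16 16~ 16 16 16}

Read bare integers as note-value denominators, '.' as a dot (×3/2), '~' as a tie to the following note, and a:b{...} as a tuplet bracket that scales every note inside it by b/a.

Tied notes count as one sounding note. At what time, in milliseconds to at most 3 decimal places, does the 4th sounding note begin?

note 4 onset = 8/5b = 623.377ms

1. 0.0ms @ 0 + 389.61ms (1)
2. 389.61ms @ 1 + 77.922ms (1/5)
3. 467.532ms @ 6/5 + 155.844ms (2/5)
4. 623.377ms @ 8/5 + 77.922ms (1/5)
5. 701.299ms @ 9/5 + 77.922ms (1/5)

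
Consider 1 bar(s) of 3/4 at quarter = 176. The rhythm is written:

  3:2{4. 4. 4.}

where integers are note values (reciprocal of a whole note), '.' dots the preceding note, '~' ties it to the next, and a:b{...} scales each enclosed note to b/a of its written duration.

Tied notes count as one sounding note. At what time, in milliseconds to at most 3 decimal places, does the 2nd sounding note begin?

note 2 onset = 1b = 340.909ms

1. 0.0ms @ 0 + 340.909ms (1)
2. 340.909ms @ 1 + 340.909ms (1)
3. 681.818ms @ 2 + 340.909ms (1)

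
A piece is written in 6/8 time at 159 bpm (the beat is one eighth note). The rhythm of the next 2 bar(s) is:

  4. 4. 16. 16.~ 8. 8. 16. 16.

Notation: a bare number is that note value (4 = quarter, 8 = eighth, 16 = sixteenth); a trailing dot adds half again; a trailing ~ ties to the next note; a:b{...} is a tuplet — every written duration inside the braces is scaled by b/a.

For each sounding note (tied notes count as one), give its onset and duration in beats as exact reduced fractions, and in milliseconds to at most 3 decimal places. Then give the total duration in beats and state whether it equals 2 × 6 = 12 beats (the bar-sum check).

1) 0.0ms=0b +1132.075ms=3b
2) 1132.075ms=3b +1132.075ms=3b
3) 2264.151ms=6b +283.019ms=3/4b
4) 2547.17ms=27/4b +849.057ms=9/4b
5) 3396.226ms=9b +566.038ms=3/2b
6) 3962.264ms=21/2b +283.019ms=3/4b
7) 4245.283ms=45/4b +283.019ms=3/4b
Σ=12b of 12 (159bpm 6/8) — PASS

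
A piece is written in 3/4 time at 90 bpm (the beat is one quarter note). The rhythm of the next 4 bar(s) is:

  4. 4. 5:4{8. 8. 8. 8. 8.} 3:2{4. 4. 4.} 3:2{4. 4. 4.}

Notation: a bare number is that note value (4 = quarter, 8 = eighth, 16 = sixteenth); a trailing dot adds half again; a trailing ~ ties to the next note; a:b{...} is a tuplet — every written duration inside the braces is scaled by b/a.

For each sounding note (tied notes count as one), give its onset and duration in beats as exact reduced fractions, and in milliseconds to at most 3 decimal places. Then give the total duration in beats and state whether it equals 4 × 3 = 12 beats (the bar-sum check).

1) 0.0ms=0b +1000.0ms=3/2b
2) 1000.0ms=3/2b +1000.0ms=3/2b
3) 2000.0ms=3b +400.0ms=3/5b
4) 2400.0ms=18/5b +400.0ms=3/5b
5) 2800.0ms=21/5b +400.0ms=3/5b
6) 3200.0ms=24/5b +400.0ms=3/5b
7) 3600.0ms=27/5b +400.0ms=3/5b
8) 4000.0ms=6b +666.667ms=1b
9) 4666.667ms=7b +666.667ms=1b
10) 5333.333ms=8b +666.667ms=1b
11) 6000.0ms=9b +666.667ms=1b
12) 6666.667ms=10b +666.667ms=1b
13) 7333.333ms=11b +666.667ms=1b
Σ=12b of 12 (90bpm 3/4) — PASS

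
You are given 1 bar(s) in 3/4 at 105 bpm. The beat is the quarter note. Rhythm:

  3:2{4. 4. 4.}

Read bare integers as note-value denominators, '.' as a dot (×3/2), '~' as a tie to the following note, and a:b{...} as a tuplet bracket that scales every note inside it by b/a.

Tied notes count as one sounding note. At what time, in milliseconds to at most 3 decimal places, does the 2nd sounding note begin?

1. 0.0ms @ 0 + 571.429ms (1)
2. 571.429ms @ 1 + 571.429ms (1)
3. 1142.857ms @ 2 + 571.429ms (1)

note 2 onset = 1b = 571.429ms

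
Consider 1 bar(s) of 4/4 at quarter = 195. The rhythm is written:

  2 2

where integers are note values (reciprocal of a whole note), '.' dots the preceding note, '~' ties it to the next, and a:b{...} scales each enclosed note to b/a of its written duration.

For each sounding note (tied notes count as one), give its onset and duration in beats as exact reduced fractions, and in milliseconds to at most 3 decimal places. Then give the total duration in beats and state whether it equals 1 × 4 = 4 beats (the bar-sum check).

1) 0.0ms=0b +615.385ms=2b
2) 615.385ms=2b +615.385ms=2b
Σ=4b of 4 (195bpm 4/4) — PASS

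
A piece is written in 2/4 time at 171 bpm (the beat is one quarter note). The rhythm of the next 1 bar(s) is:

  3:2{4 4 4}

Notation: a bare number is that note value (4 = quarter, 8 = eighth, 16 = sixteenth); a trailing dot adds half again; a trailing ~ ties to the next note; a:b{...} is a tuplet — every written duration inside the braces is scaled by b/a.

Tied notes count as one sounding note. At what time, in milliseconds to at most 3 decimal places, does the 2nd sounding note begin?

note 2 onset = 2/3b = 233.918ms

1. 0.0ms @ 0 + 233.918ms (2/3)
2. 233.918ms @ 2/3 + 233.918ms (2/3)
3. 467.836ms @ 4/3 + 233.918ms (2/3)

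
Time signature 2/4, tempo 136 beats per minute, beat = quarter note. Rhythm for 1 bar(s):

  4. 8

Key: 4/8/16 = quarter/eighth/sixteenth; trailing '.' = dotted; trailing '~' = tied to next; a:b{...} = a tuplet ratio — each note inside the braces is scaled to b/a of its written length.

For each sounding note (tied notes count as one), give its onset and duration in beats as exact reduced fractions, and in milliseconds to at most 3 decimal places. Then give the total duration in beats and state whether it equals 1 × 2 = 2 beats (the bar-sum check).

1) 0.0ms=0b +661.765ms=3/2b
2) 661.765ms=3/2b +220.588ms=1/2b
Σ=2b of 2 (136bpm 2/4) — PASS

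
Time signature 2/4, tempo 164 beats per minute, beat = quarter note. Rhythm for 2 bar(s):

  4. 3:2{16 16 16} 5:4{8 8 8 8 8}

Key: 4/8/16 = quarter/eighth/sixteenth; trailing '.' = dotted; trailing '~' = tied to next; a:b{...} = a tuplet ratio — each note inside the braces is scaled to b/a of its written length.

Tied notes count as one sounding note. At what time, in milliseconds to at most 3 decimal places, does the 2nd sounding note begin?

1. 0.0ms @ 0 + 548.78ms (3/2)
2. 548.78ms @ 3/2 + 60.976ms (1/6)
3. 609.756ms @ 5/3 + 60.976ms (1/6)
4. 670.732ms @ 11/6 + 60.976ms (1/6)
5. 731.707ms @ 2 + 146.341ms (2/5)
6. 878.049ms @ 12/5 + 146.341ms (2/5)
7. 1024.39ms @ 14/5 + 146.341ms (2/5)
8. 1170.732ms @ 16/5 + 146.341ms (2/5)
9. 1317.073ms @ 18/5 + 146.341ms (2/5)

note 2 onset = 3/2b = 548.78ms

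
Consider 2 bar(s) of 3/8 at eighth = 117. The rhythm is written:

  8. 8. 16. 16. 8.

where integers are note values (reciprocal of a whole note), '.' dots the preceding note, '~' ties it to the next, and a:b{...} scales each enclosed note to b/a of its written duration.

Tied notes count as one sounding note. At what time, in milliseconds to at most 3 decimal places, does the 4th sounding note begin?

note 4 onset = 15/4b = 1923.077ms

1. 0.0ms @ 0 + 769.231ms (3/2)
2. 769.231ms @ 3/2 + 769.231ms (3/2)
3. 1538.462ms @ 3 + 384.615ms (3/4)
4. 1923.077ms @ 15/4 + 384.615ms (3/4)
5. 2307.692ms @ 9/2 + 769.231ms (3/2)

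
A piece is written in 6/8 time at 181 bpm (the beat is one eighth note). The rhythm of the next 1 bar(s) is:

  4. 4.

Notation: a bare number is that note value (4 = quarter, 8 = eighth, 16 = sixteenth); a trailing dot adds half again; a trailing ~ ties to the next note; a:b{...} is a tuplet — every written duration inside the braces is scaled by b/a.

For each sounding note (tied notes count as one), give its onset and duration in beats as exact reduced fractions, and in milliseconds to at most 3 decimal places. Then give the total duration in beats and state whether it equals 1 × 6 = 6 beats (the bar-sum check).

1) 0.0ms=0b +994.475ms=3b
2) 994.475ms=3b +994.475ms=3b
Σ=6b of 6 (181bpm 6/8) — PASS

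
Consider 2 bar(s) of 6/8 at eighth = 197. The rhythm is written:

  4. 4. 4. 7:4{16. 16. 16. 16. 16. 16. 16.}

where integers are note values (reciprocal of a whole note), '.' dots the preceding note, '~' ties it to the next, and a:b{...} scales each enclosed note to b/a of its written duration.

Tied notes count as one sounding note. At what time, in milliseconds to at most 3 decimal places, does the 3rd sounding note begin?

1. 0.0ms @ 0 + 913.706ms (3)
2. 913.706ms @ 3 + 913.706ms (3)
3. 1827.411ms @ 6 + 913.706ms (3)
4. 2741.117ms @ 9 + 130.529ms (3/7)
5. 2871.646ms @ 66/7 + 130.529ms (3/7)
6. 3002.175ms @ 69/7 + 130.529ms (3/7)
7. 3132.705ms @ 72/7 + 130.529ms (3/7)
8. 3263.234ms @ 75/7 + 130.529ms (3/7)
9. 3393.764ms @ 78/7 + 130.529ms (3/7)
10. 3524.293ms @ 81/7 + 130.529ms (3/7)

note 3 onset = 6b = 1827.411ms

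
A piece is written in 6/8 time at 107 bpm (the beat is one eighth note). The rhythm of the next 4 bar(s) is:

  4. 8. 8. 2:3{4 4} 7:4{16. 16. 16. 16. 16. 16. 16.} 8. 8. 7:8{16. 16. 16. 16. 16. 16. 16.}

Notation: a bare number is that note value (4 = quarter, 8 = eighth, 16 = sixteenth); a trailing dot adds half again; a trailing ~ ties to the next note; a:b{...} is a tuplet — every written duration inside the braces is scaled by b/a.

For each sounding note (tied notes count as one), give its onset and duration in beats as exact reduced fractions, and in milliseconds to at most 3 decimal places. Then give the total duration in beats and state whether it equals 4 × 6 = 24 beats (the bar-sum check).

1) 0.0ms=0b +1682.243ms=3b
2) 1682.243ms=3b +841.121ms=3/2b
3) 2523.364ms=9/2b +841.121ms=3/2b
4) 3364.486ms=6b +1682.243ms=3b
5) 5046.729ms=9b +1682.243ms=3b
6) 6728.972ms=12b +240.32ms=3/7b
7) 6969.292ms=87/7b +240.32ms=3/7b
8) 7209.613ms=90/7b +240.32ms=3/7b
9) 7449.933ms=93/7b +240.32ms=3/7b
10) 7690.254ms=96/7b +240.32ms=3/7b
11) 7930.574ms=99/7b +240.32ms=3/7b
12) 8170.895ms=102/7b +240.32ms=3/7b
13) 8411.215ms=15b +841.121ms=3/2b
14) 9252.336ms=33/2b +841.121ms=3/2b
15) 10093.458ms=18b +480.641ms=6/7b
16) 10574.099ms=132/7b +480.641ms=6/7b
17) 11054.74ms=138/7b +480.641ms=6/7b
18) 11535.381ms=144/7b +480.641ms=6/7b
19) 12016.021ms=150/7b +480.641ms=6/7b
20) 12496.662ms=156/7b +480.641ms=6/7b
21) 12977.303ms=162/7b +480.641ms=6/7b
Σ=24b of 24 (107bpm 6/8) — PASS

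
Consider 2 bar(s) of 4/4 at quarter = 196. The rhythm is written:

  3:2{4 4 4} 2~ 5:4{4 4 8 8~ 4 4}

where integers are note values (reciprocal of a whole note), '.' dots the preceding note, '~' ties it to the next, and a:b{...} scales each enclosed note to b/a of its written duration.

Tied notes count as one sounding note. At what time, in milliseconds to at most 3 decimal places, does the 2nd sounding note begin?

note 2 onset = 2/3b = 204.082ms

1. 0.0ms @ 0 + 204.082ms (2/3)
2. 204.082ms @ 2/3 + 204.082ms (2/3)
3. 408.163ms @ 4/3 + 204.082ms (2/3)
4. 612.245ms @ 2 + 857.143ms (14/5)
5. 1469.388ms @ 24/5 + 244.898ms (4/5)
6. 1714.286ms @ 28/5 + 122.449ms (2/5)
7. 1836.735ms @ 6 + 367.347ms (6/5)
8. 2204.082ms @ 36/5 + 244.898ms (4/5)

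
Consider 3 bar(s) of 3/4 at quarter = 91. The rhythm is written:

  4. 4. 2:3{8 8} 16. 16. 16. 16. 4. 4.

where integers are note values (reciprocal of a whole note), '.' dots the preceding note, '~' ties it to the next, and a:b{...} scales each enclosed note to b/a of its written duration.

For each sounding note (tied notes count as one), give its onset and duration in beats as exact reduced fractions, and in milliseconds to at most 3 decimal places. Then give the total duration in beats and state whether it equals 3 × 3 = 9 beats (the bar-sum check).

1) 0.0ms=0b +989.011ms=3/2b
2) 989.011ms=3/2b +989.011ms=3/2b
3) 1978.022ms=3b +494.505ms=3/4b
4) 2472.527ms=15/4b +494.505ms=3/4b
5) 2967.033ms=9/2b +247.253ms=3/8b
6) 3214.286ms=39/8b +247.253ms=3/8b
7) 3461.538ms=21/4b +247.253ms=3/8b
8) 3708.791ms=45/8b +247.253ms=3/8b
9) 3956.044ms=6b +989.011ms=3/2b
10) 4945.055ms=15/2b +989.011ms=3/2b
Σ=9b of 9 (91bpm 3/4) — PASS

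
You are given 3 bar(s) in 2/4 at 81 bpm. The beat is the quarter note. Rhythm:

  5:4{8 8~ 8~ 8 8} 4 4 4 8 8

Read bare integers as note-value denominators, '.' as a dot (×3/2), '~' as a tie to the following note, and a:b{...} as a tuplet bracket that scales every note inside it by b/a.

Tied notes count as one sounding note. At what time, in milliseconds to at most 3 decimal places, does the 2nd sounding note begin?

note 2 onset = 2/5b = 296.296ms

1. 0.0ms @ 0 + 296.296ms (2/5)
2. 296.296ms @ 2/5 + 888.889ms (6/5)
3. 1185.185ms @ 8/5 + 296.296ms (2/5)
4. 1481.481ms @ 2 + 740.741ms (1)
5. 2222.222ms @ 3 + 740.741ms (1)
6. 2962.963ms @ 4 + 740.741ms (1)
7. 3703.704ms @ 5 + 370.37ms (1/2)
8. 4074.074ms @ 11/2 + 370.37ms (1/2)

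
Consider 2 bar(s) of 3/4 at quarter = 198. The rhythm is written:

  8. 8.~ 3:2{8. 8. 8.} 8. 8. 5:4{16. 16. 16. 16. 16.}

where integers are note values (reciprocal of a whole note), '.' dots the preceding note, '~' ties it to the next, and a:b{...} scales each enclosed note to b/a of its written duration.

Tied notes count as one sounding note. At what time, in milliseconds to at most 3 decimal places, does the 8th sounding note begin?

1. 0.0ms @ 0 + 227.273ms (3/4)
2. 227.273ms @ 3/4 + 378.788ms (5/4)
3. 606.061ms @ 2 + 151.515ms (1/2)
4. 757.576ms @ 5/2 + 151.515ms (1/2)
5. 909.091ms @ 3 + 227.273ms (3/4)
6. 1136.364ms @ 15/4 + 227.273ms (3/4)
7. 1363.636ms @ 9/2 + 90.909ms (3/10)
8. 1454.545ms @ 24/5 + 90.909ms (3/10)
9. 1545.455ms @ 51/10 + 90.909ms (3/10)
10. 1636.364ms @ 27/5 + 90.909ms (3/10)
11. 1727.273ms @ 57/10 + 90.909ms (3/10)

note 8 onset = 24/5b = 1454.545ms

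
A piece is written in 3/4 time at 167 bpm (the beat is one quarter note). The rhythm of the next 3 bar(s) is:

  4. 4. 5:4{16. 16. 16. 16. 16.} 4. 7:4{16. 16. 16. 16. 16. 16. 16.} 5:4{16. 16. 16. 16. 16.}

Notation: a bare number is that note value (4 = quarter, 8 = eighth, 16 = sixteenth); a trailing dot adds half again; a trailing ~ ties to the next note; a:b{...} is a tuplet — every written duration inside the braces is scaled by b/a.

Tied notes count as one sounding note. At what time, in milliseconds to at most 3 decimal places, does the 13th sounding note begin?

1. 0.0ms @ 0 + 538.922ms (3/2)
2. 538.922ms @ 3/2 + 538.922ms (3/2)
3. 1077.844ms @ 3 + 107.784ms (3/10)
4. 1185.629ms @ 33/10 + 107.784ms (3/10)
5. 1293.413ms @ 18/5 + 107.784ms (3/10)
6. 1401.198ms @ 39/10 + 107.784ms (3/10)
7. 1508.982ms @ 21/5 + 107.784ms (3/10)
8. 1616.766ms @ 9/2 + 538.922ms (3/2)
9. 2155.689ms @ 6 + 76.989ms (3/14)
10. 2232.678ms @ 87/14 + 76.989ms (3/14)
11. 2309.666ms @ 45/7 + 76.989ms (3/14)
12. 2386.655ms @ 93/14 + 76.989ms (3/14)
13. 2463.644ms @ 48/7 + 76.989ms (3/14)
14. 2540.633ms @ 99/14 + 76.989ms (3/14)
15. 2617.622ms @ 51/7 + 76.989ms (3/14)
16. 2694.611ms @ 15/2 + 107.784ms (3/10)
17. 2802.395ms @ 39/5 + 107.784ms (3/10)
18. 2910.18ms @ 81/10 + 107.784ms (3/10)
19. 3017.964ms @ 42/5 + 107.784ms (3/10)
20. 3125.749ms @ 87/10 + 107.784ms (3/10)

note 13 onset = 48/7b = 2463.644ms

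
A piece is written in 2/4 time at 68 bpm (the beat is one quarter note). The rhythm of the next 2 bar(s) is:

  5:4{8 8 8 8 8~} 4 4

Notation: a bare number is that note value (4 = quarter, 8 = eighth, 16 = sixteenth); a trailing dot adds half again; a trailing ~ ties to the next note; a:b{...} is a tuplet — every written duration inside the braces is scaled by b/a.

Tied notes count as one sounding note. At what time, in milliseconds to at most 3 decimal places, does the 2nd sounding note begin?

1. 0.0ms @ 0 + 352.941ms (2/5)
2. 352.941ms @ 2/5 + 352.941ms (2/5)
3. 705.882ms @ 4/5 + 352.941ms (2/5)
4. 1058.824ms @ 6/5 + 352.941ms (2/5)
5. 1411.765ms @ 8/5 + 1235.294ms (7/5)
6. 2647.059ms @ 3 + 882.353ms (1)

note 2 onset = 2/5b = 352.941ms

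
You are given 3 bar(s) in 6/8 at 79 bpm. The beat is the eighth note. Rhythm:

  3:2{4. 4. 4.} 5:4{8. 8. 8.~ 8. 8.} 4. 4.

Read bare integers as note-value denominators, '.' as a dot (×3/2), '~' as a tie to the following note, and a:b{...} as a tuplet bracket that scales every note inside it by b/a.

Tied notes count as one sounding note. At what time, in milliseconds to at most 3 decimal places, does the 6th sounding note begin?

1. 0.0ms @ 0 + 1518.987ms (2)
2. 1518.987ms @ 2 + 1518.987ms (2)
3. 3037.975ms @ 4 + 1518.987ms (2)
4. 4556.962ms @ 6 + 911.392ms (6/5)
5. 5468.354ms @ 36/5 + 911.392ms (6/5)
6. 6379.747ms @ 42/5 + 1822.785ms (12/5)
7. 8202.532ms @ 54/5 + 911.392ms (6/5)
8. 9113.924ms @ 12 + 2278.481ms (3)
9. 11392.405ms @ 15 + 2278.481ms (3)

note 6 onset = 42/5b = 6379.747ms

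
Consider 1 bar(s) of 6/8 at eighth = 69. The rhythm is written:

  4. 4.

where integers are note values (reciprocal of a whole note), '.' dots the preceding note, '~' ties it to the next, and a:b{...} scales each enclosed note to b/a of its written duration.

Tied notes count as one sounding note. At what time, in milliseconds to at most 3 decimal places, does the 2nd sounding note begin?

1. 0.0ms @ 0 + 2608.696ms (3)
2. 2608.696ms @ 3 + 2608.696ms (3)

note 2 onset = 3b = 2608.696ms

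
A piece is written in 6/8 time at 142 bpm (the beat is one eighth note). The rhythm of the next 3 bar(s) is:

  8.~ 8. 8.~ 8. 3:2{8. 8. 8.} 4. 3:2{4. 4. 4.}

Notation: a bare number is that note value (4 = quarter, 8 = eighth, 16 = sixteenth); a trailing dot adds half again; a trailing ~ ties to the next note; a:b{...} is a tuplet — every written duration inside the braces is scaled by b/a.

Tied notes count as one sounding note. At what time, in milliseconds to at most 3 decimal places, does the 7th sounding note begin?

note 7 onset = 12b = 5070.423ms

1. 0.0ms @ 0 + 1267.606ms (3)
2. 1267.606ms @ 3 + 1267.606ms (3)
3. 2535.211ms @ 6 + 422.535ms (1)
4. 2957.746ms @ 7 + 422.535ms (1)
5. 3380.282ms @ 8 + 422.535ms (1)
6. 3802.817ms @ 9 + 1267.606ms (3)
7. 5070.423ms @ 12 + 845.07ms (2)
8. 5915.493ms @ 14 + 845.07ms (2)
9. 6760.563ms @ 16 + 845.07ms (2)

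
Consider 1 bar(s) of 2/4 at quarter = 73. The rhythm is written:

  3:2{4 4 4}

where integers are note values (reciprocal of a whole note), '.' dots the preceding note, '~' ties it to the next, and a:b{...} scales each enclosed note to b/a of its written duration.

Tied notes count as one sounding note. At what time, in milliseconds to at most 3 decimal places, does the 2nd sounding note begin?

1. 0.0ms @ 0 + 547.945ms (2/3)
2. 547.945ms @ 2/3 + 547.945ms (2/3)
3. 1095.89ms @ 4/3 + 547.945ms (2/3)

note 2 onset = 2/3b = 547.945ms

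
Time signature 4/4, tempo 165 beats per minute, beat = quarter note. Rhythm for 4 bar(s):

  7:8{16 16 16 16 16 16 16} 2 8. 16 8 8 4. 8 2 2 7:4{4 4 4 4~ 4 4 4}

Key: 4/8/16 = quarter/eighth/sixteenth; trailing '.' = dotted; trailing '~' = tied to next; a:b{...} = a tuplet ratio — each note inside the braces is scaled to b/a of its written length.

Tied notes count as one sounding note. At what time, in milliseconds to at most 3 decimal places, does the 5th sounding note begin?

1. 0.0ms @ 0 + 103.896ms (2/7)
2. 103.896ms @ 2/7 + 103.896ms (2/7)
3. 207.792ms @ 4/7 + 103.896ms (2/7)
4. 311.688ms @ 6/7 + 103.896ms (2/7)
5. 415.584ms @ 8/7 + 103.896ms (2/7)
6. 519.481ms @ 10/7 + 103.896ms (2/7)
7. 623.377ms @ 12/7 + 103.896ms (2/7)
8. 727.273ms @ 2 + 727.273ms (2)
9. 1454.545ms @ 4 + 272.727ms (3/4)
10. 1727.273ms @ 19/4 + 90.909ms (1/4)
11. 1818.182ms @ 5 + 181.818ms (1/2)
12. 2000.0ms @ 11/2 + 181.818ms (1/2)
13. 2181.818ms @ 6 + 545.455ms (3/2)
14. 2727.273ms @ 15/2 + 181.818ms (1/2)
15. 2909.091ms @ 8 + 727.273ms (2)
16. 3636.364ms @ 10 + 727.273ms (2)
17. 4363.636ms @ 12 + 207.792ms (4/7)
18. 4571.429ms @ 88/7 + 207.792ms (4/7)
19. 4779.221ms @ 92/7 + 207.792ms (4/7)
20. 4987.013ms @ 96/7 + 415.584ms (8/7)
21. 5402.597ms @ 104/7 + 207.792ms (4/7)
22. 5610.39ms @ 108/7 + 207.792ms (4/7)

note 5 onset = 8/7b = 415.584ms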